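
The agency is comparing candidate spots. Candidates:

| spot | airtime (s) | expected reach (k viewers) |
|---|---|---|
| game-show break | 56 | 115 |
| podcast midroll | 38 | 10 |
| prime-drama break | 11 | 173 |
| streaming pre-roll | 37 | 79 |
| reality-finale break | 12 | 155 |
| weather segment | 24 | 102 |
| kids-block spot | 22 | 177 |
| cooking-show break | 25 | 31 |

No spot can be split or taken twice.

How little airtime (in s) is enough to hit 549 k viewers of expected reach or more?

69

Need the lightest bundle worth ≥ 549.
prime-drama break + reality-finale break + weather segment + kids-block spot: 607 expected reach at 69 s.
No combination under 69 s hits 549.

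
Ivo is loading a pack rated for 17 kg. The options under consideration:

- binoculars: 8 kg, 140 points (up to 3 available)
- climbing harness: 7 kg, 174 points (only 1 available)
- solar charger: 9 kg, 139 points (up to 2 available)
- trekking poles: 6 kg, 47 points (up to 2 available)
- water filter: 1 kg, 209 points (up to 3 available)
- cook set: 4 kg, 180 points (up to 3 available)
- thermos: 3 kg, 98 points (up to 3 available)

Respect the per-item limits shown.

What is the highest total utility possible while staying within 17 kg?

1183

By utility per kg: water filter 209.00, cook set 45.00, thermos 32.67 lead.
A density-first pass picks 3×water filter + 3×cook set — 1167 at 15 kg.
Replace cook set with 2×thermos: the trade gains 16 net, giving 1183 at 17 kg.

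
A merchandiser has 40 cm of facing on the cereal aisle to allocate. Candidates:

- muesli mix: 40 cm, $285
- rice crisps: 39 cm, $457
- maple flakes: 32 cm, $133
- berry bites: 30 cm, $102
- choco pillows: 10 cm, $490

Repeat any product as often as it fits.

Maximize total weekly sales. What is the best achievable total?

1960

The ratio ordering already packs tightly: 4×choco pillows, 40 cm, 1960.
No other feasible combination exceeds 1960.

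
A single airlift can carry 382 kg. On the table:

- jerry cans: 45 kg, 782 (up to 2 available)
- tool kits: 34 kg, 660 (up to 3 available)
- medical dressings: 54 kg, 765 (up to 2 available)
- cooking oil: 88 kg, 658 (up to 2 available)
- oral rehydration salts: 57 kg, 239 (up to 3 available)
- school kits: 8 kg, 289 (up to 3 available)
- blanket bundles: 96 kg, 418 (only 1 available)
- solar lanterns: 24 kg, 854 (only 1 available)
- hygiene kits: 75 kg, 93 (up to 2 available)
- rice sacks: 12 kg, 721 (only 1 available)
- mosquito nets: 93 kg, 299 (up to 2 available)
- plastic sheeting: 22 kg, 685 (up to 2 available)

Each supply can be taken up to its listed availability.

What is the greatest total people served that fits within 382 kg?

8226

By people served per kg: rice sacks 60.08, school kits 36.12, solar lanterns 35.58 lead.
Filling by ratio: 2×jerry cans + 3×tool kits + medical dressings + 3×school kits + solar lanterns + rice sacks + 2×plastic sheeting for 8121, with 32 kg left unused.
Dropping tool kits frees 34 kg; slotting in medical dressings (54 kg) lifts the total to 8226 at 370 kg.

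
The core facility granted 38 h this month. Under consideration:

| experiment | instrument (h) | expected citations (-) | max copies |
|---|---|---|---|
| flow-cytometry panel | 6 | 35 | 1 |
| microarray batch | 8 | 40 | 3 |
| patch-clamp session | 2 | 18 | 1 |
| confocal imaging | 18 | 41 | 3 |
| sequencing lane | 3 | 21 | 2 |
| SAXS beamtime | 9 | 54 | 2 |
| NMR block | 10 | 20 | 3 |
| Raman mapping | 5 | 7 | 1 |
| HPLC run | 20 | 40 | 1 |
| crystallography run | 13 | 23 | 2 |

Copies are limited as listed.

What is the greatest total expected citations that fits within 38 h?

225

Ranking by ratio (expected citations/h): patch-clamp session 9.00, sequencing lane 7.00, SAXS beamtime 6.00.
A density-first pass picks flow-cytometry panel + patch-clamp session + 2×sequencing lane + 2×SAXS beamtime + Raman mapping — 210 at 37 h.
The 7 h tied up in patch-clamp session and Raman mapping is better spent on microarray batch — total rises to 225 (38 h).
Every other selection either busts 38 h or exceeds an availability limit or fails to beat 225.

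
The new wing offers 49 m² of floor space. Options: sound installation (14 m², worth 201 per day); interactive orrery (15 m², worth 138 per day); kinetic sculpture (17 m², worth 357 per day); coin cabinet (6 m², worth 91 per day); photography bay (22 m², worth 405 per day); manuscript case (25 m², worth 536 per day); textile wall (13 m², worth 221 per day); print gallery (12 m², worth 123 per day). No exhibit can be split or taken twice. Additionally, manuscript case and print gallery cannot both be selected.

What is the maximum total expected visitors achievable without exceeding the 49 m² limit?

By expected visitors per m²: manuscript case 21.44, kinetic sculpture 21.00, photography bay 18.41, textile wall 17.00 lead.
Kinetic sculpture + coin cabinet + manuscript case uses 48 of the 49 m² and totals 984.
Next best is photography bay + manuscript case at 941 (47 m²) — short by 43.

984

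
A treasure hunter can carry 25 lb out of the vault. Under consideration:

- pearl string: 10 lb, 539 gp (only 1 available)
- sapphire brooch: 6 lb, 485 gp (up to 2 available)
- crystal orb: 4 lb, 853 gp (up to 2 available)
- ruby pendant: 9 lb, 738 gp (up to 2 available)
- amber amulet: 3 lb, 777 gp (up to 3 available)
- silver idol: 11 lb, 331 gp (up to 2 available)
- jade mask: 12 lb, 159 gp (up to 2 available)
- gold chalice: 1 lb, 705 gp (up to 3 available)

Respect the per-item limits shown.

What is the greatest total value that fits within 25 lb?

6152

The ratio ordering already packs tightly: 2×crystal orb + 3×amber amulet + 3×gold chalice, 20 lb, 6152.
No other feasible combination exceeds 6152.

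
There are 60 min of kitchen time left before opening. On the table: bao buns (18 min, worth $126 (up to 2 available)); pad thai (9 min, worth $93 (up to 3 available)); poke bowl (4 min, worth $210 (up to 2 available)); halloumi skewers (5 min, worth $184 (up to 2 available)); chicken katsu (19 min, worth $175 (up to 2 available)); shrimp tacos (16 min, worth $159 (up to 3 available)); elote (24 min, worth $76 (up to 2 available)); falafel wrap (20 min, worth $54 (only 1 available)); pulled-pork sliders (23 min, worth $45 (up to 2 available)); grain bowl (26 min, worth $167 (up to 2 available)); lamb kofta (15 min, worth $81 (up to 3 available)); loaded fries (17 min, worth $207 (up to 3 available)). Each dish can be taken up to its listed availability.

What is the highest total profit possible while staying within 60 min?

1247

Greedy by ratio would take 2×poke bowl + 2×halloumi skewers + 2×loaded fries: 52 min used, total 1202.
The 17 min tied up in loaded fries is better spent on pad thai + shrimp tacos — total rises to 1247 (60 min).
That's the maximum — no swap from here does better than 1247.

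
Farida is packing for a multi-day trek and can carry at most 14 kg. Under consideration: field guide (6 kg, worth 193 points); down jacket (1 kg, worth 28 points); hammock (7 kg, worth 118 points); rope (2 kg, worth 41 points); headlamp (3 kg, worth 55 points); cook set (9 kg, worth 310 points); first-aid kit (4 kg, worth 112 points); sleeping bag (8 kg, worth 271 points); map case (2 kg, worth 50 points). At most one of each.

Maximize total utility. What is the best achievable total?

464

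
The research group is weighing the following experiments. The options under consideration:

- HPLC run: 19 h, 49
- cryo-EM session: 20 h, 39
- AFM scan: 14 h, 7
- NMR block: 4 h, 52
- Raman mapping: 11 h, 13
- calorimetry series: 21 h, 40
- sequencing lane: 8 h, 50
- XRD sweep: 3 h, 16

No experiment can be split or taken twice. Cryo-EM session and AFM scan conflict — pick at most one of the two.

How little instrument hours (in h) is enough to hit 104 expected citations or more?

15

Need the lightest bundle worth ≥ 104.
NMR block + sequencing lane + XRD sweep: 118 expected citations at 15 h.
No combination under 15 h hits 104.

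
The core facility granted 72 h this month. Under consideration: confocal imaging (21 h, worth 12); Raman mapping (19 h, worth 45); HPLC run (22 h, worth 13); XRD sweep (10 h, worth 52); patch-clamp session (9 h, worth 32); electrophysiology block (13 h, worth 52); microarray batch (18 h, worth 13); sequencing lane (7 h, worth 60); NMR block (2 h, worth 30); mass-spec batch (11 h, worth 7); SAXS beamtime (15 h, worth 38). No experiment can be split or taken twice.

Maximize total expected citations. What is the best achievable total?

Ranking by ratio (expected citations/h): NMR block 15.00, sequencing lane 8.57, XRD sweep 5.20.
The ratio heuristic lands on XRD sweep + patch-clamp session + electrophysiology block + sequencing lane + NMR block + mass-spec batch + SAXS beamtime (271) but leaves 5 h idle.
Dropping SAXS beamtime frees 15 h; slotting in Raman mapping (19 h) lifts the total to 278 at 71 h.
The closest alternative, Raman mapping + XRD sweep + electrophysiology block + sequencing lane + NMR block + SAXS beamtime, reaches only 277.

278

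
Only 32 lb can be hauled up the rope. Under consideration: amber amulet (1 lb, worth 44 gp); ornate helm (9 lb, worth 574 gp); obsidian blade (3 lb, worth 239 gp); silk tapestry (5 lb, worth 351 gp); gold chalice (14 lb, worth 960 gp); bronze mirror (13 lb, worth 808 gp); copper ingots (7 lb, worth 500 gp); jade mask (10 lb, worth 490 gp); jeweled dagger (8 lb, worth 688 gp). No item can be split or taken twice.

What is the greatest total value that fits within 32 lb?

A density-first pass picks ornate helm + obsidian blade + silk tapestry + copper ingots + jeweled dagger — 2352 at 32 lb.
Dropping ornate helm and silk tapestry frees 14 lb; slotting in gold chalice (14 lb) lifts the total to 2387 at 32 lb.

2387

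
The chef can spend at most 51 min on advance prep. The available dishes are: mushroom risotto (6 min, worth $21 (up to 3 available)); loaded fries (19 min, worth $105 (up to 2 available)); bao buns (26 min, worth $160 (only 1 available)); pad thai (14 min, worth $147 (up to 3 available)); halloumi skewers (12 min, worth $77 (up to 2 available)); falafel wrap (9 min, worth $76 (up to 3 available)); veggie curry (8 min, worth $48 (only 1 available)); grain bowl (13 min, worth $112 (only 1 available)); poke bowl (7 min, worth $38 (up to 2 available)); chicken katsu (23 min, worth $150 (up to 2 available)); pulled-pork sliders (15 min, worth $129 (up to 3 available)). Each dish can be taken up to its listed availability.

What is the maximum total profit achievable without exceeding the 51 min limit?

517

Ranking by ratio (profit/min): pad thai 10.50, grain bowl 8.62, pulled-pork sliders 8.60.
3×pad thai + falafel wrap uses 51 of the 51 min and totals 517.
That's the maximum — no swap from here does better than 517.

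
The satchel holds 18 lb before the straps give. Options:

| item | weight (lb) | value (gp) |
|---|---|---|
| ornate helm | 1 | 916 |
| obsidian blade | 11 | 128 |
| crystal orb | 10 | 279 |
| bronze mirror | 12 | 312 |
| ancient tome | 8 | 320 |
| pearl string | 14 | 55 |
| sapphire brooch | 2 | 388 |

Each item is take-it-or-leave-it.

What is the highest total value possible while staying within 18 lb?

1624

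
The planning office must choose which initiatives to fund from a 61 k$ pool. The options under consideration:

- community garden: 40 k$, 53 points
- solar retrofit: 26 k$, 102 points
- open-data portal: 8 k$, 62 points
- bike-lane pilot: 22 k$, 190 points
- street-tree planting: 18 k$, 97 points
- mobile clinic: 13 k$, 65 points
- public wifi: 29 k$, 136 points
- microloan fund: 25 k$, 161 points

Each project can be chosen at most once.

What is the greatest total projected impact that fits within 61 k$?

416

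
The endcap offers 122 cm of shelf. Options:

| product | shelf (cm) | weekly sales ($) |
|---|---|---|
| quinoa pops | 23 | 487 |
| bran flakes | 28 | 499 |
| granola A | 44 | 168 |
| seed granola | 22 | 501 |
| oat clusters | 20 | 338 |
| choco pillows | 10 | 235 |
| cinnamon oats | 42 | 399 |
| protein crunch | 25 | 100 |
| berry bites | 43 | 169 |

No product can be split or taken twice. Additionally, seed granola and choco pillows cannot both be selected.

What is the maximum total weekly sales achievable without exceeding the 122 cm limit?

Best packing: quinoa pops + bran flakes + seed granola + oat clusters + protein crunch — 118 cm, 1925 total.
Next best is quinoa pops + bran flakes + seed granola + cinnamon oats at 1886 (115 cm) — short by 39.

1925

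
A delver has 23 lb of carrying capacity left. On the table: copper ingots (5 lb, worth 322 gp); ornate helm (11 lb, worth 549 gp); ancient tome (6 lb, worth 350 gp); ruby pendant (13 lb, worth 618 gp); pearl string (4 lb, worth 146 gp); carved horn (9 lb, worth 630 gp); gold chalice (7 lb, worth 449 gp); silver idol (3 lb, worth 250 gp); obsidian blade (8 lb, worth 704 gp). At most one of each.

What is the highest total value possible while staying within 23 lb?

1725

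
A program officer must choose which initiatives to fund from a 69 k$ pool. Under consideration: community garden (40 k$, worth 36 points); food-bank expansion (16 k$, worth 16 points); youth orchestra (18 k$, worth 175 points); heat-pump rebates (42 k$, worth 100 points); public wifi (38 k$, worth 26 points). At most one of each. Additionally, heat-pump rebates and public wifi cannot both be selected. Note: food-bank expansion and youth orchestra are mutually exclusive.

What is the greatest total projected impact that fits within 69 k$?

Ranking by ratio (projected impact/k$): youth orchestra 9.72, heat-pump rebates 2.38, food-bank expansion 1.00.
Youth orchestra + heat-pump rebates uses 60 of the 69 k$ and totals 275.

275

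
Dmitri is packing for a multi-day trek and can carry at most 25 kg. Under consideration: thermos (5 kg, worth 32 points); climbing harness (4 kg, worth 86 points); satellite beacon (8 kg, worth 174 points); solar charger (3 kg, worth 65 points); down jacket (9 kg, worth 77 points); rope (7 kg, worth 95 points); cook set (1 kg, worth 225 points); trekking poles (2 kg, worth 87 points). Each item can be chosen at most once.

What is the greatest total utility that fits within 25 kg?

732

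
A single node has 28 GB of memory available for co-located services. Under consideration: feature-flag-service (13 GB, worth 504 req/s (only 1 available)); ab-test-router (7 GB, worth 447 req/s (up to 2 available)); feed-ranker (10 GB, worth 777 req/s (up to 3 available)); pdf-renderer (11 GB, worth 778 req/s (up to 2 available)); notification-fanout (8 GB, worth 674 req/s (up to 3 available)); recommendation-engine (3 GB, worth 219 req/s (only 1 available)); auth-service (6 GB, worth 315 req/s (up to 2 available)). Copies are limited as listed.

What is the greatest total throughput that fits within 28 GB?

2241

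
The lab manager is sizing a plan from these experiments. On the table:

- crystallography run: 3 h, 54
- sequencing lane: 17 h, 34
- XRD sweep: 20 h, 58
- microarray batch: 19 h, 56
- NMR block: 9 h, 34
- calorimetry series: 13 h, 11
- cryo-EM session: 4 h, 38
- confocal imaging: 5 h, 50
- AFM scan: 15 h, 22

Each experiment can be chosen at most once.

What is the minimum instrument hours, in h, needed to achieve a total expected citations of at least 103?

Need the lightest bundle worth ≥ 103.
Taking crystallography run + confocal imaging gives 104 (≥ 103) for 8 h.
Below 8 h the best achievable stays under 103.

8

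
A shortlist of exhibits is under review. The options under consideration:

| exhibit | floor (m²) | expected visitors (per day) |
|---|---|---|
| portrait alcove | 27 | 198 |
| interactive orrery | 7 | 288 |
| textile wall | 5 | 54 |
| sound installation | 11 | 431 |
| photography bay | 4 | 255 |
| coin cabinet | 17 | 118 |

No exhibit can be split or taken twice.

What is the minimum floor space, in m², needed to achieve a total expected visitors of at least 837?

22

Need the lightest bundle worth ≥ 837.
interactive orrery + sound installation + photography bay: 974 expected visitors at 22 m².
No combination under 22 m² hits 837.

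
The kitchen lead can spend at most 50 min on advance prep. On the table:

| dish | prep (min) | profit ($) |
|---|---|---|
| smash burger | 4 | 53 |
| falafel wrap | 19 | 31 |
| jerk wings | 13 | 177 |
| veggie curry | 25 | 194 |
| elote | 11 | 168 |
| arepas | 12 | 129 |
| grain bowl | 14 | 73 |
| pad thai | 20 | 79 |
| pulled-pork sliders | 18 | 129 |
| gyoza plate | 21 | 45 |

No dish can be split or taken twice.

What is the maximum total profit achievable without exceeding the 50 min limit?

By profit per min: elote 15.27, jerk wings 13.62, smash burger 13.25, arepas 10.75 lead.
The ratio heuristic lands on smash burger + jerk wings + elote + arepas (527) but leaves 10 min idle.
The 4 min tied up in smash burger is better spent on grain bowl — total rises to 547 (50 min).
The closest alternative, jerk wings + veggie curry + elote, reaches only 539.

547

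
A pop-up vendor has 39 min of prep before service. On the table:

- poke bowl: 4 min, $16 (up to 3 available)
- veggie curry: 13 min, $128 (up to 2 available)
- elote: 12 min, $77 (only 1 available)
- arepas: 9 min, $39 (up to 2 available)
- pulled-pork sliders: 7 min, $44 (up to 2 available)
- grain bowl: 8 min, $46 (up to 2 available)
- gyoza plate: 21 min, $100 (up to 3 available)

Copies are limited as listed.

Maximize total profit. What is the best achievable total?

Best packing: 2×veggie curry + elote — 38 min, 333 total.
That's the maximum — no swap from here does better than 333.

333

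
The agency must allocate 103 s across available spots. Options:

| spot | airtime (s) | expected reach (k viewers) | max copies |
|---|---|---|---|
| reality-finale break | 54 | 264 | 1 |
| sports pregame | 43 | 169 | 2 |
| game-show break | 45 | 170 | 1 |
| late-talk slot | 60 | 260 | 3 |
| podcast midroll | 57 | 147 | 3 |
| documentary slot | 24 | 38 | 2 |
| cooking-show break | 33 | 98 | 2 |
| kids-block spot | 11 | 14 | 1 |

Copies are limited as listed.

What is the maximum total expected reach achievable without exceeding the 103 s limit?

434

Density check — reality-finale break 4.89, late-talk slot 4.33, sports pregame 3.93 are the best per s.
Taking the top-ratio spots first gives reality-finale break + sports pregame for 433 (97 s).
The 43 s tied up in sports pregame is better spent on game-show break — total rises to 434 (99 s).
That's the maximum — no swap from here does better than 434.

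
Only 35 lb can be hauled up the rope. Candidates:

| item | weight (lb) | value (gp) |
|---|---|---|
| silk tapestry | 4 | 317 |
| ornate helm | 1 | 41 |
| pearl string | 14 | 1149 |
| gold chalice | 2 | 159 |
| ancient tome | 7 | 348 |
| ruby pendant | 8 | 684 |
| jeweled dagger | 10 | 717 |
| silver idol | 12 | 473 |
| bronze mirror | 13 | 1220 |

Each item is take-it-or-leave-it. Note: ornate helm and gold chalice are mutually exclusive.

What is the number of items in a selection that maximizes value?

The maximum value within 35 lb is 3053.
For example pearl string + ruby pendant + bronze mirror achieves it, using 35 lb.
Any selection reaching 3053 contains exactly 3 items.

3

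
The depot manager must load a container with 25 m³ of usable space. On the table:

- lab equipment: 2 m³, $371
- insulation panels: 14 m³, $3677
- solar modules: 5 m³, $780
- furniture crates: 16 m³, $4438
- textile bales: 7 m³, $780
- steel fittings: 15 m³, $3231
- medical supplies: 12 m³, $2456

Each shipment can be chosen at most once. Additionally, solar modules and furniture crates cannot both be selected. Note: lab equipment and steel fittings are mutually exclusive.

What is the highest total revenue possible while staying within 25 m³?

Best packing: lab equipment + furniture crates + textile bales — 25 m³, 5589 total.
Next best is furniture crates + textile bales at 5218 (23 m³) — short by 371.

5589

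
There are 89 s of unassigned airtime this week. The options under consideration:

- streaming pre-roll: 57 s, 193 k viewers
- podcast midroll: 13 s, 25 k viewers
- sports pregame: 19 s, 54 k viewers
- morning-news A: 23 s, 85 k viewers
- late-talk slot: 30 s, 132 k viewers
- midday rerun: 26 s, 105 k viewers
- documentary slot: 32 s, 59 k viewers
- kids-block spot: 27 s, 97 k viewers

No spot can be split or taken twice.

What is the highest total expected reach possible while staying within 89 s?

334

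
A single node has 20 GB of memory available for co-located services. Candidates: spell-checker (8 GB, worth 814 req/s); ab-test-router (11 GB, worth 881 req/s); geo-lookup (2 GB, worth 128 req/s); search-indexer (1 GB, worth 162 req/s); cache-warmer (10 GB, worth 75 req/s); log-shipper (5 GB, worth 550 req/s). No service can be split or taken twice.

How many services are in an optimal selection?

Optimal total is 1857.
For example spell-checker + ab-test-router + search-indexer achieves it, using 20 GB.
Any selection reaching 1857 contains exactly 3 services.

3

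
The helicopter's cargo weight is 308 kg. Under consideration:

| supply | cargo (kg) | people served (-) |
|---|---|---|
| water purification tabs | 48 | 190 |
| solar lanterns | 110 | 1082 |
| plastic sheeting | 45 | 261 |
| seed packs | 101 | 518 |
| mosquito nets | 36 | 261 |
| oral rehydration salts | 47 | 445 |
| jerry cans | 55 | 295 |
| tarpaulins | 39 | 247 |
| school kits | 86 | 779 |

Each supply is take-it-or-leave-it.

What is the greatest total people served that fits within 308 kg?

Ranking by ratio (people served/kg): solar lanterns 9.84, oral rehydration salts 9.47, school kits 9.06, mosquito nets 7.25.
Taking the top-ratio supplies first gives solar lanterns + mosquito nets + oral rehydration salts + school kits for 2567 (279 kg).
Dropping mosquito nets frees 36 kg; slotting in jerry cans (55 kg) lifts the total to 2601 at 298 kg.
No other feasible combination exceeds 2601.

2601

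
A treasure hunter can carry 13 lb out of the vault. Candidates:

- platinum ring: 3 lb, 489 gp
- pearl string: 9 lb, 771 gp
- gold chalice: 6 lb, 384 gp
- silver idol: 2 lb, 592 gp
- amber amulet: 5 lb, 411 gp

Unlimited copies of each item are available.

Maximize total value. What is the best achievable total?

3552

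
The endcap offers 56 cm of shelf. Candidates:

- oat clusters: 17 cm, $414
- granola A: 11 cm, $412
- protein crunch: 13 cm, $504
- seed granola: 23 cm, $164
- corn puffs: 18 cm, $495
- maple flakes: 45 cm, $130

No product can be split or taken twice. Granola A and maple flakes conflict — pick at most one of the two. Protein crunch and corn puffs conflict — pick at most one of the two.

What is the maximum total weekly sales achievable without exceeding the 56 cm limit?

1330

Taking oat clusters + granola A + protein crunch: 41 cm used, 1330 in weekly sales.
The spare 15 cm is too small for any remaining product, and no feasible exchange beats 1330.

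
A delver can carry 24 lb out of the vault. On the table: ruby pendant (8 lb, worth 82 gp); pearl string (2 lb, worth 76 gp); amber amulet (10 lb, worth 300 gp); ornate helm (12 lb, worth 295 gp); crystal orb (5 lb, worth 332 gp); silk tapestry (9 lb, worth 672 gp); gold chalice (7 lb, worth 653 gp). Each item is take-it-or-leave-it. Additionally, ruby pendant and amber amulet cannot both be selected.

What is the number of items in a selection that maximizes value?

Best achievable value is 1733.
For example pearl string + crystal orb + silk tapestry + gold chalice achieves it, using 23 lb.
Every optimal selection uses 4 items.

4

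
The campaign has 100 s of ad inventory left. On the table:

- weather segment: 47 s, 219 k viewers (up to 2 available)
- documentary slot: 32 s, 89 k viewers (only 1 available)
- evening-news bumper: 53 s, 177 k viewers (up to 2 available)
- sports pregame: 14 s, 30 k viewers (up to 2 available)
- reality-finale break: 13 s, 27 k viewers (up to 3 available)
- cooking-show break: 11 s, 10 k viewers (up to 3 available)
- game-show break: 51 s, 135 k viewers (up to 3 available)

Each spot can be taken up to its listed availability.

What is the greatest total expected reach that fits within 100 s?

Ranking by ratio (expected reach/s): weather segment 4.66, evening-news bumper 3.34, documentary slot 2.78.
Best packing: 2×weather segment — 94 s, 438 total.

438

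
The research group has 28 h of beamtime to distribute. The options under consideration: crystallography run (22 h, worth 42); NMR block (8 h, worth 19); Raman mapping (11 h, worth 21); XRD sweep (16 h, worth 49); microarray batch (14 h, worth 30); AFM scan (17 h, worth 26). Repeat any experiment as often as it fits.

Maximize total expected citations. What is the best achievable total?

70

Filling by ratio: NMR block + XRD sweep for 68, with 4 h left unused.
Replace NMR block with Raman mapping: the trade gains 2 net, giving 70 at 27 h.
No other feasible combination exceeds 70.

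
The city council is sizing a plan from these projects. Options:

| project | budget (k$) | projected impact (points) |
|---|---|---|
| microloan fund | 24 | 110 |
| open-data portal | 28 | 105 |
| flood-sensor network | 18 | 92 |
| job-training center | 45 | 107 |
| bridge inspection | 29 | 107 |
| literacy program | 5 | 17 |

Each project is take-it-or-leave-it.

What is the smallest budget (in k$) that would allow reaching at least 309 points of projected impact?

Need the lightest bundle worth ≥ 309.
Taking microloan fund + flood-sensor network + bridge inspection gives 309 (≥ 309) for 71 k$.
Below 71 k$ the best achievable stays under 309.

71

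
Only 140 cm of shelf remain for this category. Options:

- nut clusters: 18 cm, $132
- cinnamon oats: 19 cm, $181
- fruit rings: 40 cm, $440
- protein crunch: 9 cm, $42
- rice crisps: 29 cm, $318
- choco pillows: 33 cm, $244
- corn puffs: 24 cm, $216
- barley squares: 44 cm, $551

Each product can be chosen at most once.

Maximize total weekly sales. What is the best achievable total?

1525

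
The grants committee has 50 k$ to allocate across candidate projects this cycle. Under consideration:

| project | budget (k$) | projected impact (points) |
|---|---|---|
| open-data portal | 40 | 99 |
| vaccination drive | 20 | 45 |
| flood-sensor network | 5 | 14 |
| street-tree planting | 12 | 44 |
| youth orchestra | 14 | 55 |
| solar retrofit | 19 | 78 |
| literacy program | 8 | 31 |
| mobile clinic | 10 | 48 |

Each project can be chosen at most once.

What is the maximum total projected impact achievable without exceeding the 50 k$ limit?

201

Filling by ratio: flood-sensor network + youth orchestra + solar retrofit + mobile clinic for 195, with 2 k$ left unused.
The 19 k$ tied up in flood-sensor network and youth orchestra is better spent on street-tree planting + literacy program — total rises to 201 (49 k$).
Every other selection either busts 50 k$ or fails to beat 201.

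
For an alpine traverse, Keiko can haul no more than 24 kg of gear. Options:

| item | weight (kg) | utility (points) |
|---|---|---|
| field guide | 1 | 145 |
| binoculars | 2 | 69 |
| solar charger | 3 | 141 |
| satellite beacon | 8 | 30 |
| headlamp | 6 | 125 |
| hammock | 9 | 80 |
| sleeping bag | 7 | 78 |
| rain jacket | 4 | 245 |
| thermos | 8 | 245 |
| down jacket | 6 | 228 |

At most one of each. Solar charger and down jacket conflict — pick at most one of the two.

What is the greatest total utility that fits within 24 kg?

By utility per kg: field guide 145.00, rain jacket 61.25, solar charger 47.00 lead.
Field guide + binoculars + solar charger + headlamp + rain jacket + thermos uses 24 of the 24 kg and totals 970.
Next best is field guide + binoculars + rain jacket + thermos + down jacket at 932 (21 kg) — short by 38.

970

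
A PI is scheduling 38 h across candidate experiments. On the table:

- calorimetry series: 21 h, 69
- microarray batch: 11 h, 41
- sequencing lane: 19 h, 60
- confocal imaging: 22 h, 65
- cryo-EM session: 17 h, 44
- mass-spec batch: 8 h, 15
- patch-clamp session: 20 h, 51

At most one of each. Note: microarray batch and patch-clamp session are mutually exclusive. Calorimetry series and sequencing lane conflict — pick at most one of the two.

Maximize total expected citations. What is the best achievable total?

Filling by ratio: calorimetry series + microarray batch for 110, with 6 h left unused.
Replace calorimetry series with sequencing lane + mass-spec batch: the trade gains 6 net, giving 116 at 38 h.

116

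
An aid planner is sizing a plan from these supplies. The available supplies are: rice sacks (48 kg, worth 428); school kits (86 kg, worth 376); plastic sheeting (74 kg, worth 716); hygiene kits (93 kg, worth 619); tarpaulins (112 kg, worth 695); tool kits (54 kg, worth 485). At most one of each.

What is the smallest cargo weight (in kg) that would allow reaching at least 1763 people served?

Need the lightest bundle worth ≥ 1763.
rice sacks + plastic sheeting + hygiene kits: 1763 people served at 215 kg.
Any bundle with less than 215 kg falls short of 1763.

215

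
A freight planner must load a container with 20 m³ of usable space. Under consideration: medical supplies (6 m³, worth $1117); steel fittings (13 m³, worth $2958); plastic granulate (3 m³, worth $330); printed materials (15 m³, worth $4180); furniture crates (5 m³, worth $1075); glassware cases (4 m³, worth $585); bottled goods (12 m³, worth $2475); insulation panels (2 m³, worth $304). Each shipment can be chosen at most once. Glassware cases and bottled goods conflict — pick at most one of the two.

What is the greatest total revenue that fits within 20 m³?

5255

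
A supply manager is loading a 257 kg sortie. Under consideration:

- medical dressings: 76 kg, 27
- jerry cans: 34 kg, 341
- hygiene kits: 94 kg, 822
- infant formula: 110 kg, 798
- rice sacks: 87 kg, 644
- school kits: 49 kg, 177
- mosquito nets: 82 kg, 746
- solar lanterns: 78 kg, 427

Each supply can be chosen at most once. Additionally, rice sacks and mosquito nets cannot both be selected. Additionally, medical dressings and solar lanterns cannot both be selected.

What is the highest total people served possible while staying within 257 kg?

1995

Taking the top-ratio supplies first gives jerry cans + hygiene kits + mosquito nets for 1909 (210 kg).
Dropping jerry cans frees 34 kg; slotting in solar lanterns (78 kg) lifts the total to 1995 at 254 kg.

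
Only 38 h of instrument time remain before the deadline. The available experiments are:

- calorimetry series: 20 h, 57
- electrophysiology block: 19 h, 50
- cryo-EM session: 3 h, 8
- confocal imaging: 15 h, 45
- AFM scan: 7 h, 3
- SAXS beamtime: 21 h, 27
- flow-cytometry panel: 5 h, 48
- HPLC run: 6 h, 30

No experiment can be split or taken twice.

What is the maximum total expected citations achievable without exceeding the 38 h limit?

143

By expected citations per h: flow-cytometry panel 9.60, HPLC run 5.00, confocal imaging 3.00, calorimetry series 2.85 lead.
Filling by ratio: cryo-EM session + confocal imaging + AFM scan + flow-cytometry panel + HPLC run for 134, with 2 h left unused.
Dropping confocal imaging and AFM scan frees 22 h; slotting in calorimetry series (20 h) lifts the total to 143 at 34 h.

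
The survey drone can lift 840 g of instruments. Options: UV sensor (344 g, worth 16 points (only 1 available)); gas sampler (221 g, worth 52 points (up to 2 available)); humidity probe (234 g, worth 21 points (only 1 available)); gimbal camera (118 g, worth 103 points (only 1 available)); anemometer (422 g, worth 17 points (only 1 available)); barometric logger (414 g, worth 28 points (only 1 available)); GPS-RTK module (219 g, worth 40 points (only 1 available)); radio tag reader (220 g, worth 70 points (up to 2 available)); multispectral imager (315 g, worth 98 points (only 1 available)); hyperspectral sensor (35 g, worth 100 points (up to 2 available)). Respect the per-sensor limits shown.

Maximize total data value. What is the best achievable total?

471

Taking the top-ratio sensors first gives gimbal camera + 2×radio tag reader + 2×hyperspectral sensor for 443 (628 g).
Replace radio tag reader with multispectral imager: the trade gains 28 net, giving 471 at 723 g.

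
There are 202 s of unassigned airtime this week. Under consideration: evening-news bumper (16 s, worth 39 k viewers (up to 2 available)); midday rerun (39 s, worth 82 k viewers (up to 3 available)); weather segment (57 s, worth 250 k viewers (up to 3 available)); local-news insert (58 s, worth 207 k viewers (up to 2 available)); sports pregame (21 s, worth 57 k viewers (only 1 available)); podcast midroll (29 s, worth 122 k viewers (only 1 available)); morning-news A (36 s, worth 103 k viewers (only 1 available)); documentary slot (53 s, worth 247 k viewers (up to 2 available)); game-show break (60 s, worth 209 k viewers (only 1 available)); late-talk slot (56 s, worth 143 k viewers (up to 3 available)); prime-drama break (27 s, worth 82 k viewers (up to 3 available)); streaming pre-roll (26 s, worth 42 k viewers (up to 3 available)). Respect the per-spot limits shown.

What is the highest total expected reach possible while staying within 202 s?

872

The ratio heuristic lands on weather segment + podcast midroll + 2×documentary slot (866) but leaves 10 s idle.
Dropping 2×documentary slot frees 106 s; slotting in 2×weather segment (114 s) lifts the total to 872 at 200 s.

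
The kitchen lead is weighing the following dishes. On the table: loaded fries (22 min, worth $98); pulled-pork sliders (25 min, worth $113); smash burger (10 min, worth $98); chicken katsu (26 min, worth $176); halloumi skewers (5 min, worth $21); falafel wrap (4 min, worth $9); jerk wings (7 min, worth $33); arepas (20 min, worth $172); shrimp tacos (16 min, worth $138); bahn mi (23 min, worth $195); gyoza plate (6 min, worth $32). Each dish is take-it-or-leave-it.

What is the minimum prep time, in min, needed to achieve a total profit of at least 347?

43

Look for the lowest-prep combination reaching 347.
arepas + bahn mi reaches 367 using 43 min.
Below 43 min the best achievable stays under 347.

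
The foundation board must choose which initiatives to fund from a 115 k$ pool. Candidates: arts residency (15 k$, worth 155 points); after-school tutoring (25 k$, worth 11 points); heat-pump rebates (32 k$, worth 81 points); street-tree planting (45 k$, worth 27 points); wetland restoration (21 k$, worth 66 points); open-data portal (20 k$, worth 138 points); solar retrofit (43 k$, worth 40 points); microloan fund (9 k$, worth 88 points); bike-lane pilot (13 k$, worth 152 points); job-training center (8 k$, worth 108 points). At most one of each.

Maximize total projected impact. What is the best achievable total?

A density-first pass picks arts residency + after-school tutoring + wetland restoration + open-data portal + microloan fund + bike-lane pilot + job-training center — 718 at 111 k$.
The 46 k$ tied up in after-school tutoring and wetland restoration is better spent on heat-pump rebates — total rises to 722 (97 k$).
An exhaustive check of the 1024 subsets confirms 722.

722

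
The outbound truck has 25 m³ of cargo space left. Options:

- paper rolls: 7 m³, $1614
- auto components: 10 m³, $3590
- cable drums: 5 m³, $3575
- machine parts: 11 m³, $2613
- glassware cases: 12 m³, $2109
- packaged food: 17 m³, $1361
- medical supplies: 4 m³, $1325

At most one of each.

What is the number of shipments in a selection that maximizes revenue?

3

Optimal total is 8779.
For example paper rolls + auto components + cable drums achieves it, using 22 m³.
All optima have 3 shipments.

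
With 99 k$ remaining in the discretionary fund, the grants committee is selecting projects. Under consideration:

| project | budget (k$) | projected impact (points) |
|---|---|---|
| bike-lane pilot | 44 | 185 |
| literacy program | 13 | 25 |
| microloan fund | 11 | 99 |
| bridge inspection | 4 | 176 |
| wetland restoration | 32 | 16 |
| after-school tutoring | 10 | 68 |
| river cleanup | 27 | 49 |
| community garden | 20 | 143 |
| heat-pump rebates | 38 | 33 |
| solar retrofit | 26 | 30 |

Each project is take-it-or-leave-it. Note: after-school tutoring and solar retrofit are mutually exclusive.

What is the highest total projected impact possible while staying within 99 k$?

Taking bike-lane pilot + microloan fund + bridge inspection + after-school tutoring + community garden: 89 k$ used, 671 in projected impact.
Nothing else feasible within 99 k$ beats 671.

671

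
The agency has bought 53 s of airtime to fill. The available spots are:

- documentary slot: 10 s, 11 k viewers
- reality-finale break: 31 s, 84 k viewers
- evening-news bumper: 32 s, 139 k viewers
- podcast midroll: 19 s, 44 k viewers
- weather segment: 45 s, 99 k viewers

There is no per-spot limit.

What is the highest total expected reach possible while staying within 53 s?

183

Ranking by ratio (expected reach/s): evening-news bumper 4.34, reality-finale break 2.71, podcast midroll 2.32.
Evening-news bumper + podcast midroll uses 51 of the 53 s and totals 183.
Nothing else within 53 s beats 183.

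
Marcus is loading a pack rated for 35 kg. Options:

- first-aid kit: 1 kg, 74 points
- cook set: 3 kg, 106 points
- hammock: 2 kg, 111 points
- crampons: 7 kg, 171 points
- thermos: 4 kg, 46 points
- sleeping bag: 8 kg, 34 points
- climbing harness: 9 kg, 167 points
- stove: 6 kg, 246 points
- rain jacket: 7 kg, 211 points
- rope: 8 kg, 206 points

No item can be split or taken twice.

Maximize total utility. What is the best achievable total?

1125

The ratio ordering already packs tightly: first-aid kit + cook set + hammock + crampons + stove + rain jacket + rope, 34 kg, 1125.
Nothing else within 35 kg beats 1125.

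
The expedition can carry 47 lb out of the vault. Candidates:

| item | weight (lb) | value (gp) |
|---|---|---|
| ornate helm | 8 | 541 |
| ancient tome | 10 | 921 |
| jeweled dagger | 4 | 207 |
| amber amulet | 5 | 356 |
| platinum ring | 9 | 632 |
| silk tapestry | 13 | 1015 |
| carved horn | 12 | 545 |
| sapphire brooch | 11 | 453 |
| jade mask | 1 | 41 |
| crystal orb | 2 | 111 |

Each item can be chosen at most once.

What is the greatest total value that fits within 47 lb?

By value per lb: ancient tome 92.10, silk tapestry 78.08, amber amulet 71.20 lead.
Ornate helm + ancient tome + amber amulet + platinum ring + silk tapestry + crystal orb uses 47 of the 47 lb and totals 3576.
Runner-up ornate helm + ancient tome + amber amulet + platinum ring + silk tapestry + jade mask tops out at 3506.

3576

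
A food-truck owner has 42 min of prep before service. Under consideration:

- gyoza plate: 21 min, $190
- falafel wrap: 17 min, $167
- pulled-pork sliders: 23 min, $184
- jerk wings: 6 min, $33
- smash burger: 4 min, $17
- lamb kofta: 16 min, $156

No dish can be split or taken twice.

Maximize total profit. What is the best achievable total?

Taking the top-ratio dishes first gives falafel wrap + jerk wings + lamb kofta for 356 (39 min).
The 22 min tied up in jerk wings and lamb kofta is better spent on gyoza plate + smash burger — total rises to 374 (42 min).
The closest alternative, gyoza plate + smash burger + lamb kofta, reaches only 363.

374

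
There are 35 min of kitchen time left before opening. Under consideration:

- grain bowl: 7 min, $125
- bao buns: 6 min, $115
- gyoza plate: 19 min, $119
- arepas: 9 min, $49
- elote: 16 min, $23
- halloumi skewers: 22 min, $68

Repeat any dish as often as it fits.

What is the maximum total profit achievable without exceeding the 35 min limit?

625

Taking the top-ratio dishes first gives 5×bao buns for 575 (30 min).
Replace 5×bao buns with 5×grain bowl: the trade gains 50 net, giving 625 at 35 min.
That's the maximum — no swap from here does better than 625.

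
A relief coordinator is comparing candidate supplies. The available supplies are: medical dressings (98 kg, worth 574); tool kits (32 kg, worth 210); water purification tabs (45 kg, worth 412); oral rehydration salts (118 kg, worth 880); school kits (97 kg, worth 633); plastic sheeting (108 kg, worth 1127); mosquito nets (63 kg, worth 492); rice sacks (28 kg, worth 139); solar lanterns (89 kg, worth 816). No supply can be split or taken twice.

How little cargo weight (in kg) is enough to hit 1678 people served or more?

181

Need the lightest bundle worth ≥ 1678.
water purification tabs + plastic sheeting + rice sacks: 1678 people served at 181 kg.
No combination under 181 kg hits 1678.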